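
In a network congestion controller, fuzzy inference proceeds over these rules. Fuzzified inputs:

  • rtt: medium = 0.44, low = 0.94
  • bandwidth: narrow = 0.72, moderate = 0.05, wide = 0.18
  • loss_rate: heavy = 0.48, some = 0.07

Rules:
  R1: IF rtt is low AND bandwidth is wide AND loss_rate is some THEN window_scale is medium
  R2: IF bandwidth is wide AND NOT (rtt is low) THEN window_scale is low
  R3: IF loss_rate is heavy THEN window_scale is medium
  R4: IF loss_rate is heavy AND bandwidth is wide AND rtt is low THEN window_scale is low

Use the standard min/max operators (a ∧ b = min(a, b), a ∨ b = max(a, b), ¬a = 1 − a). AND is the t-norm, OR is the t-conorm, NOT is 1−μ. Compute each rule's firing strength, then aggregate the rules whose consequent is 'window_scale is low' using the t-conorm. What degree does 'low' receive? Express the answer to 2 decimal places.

R1: low=0.94, wide=0.18, some=0.07; AND[min(a, b)] → w = 0.07
R2: wide=0.18, ¬low=1−0.94=0.06; AND[min(a, b)] → w = 0.06
R3: heavy=0.48 → w = 0.48
R4: heavy=0.48, wide=0.18, low=0.94; AND[min(a, b)] → w = 0.18
Rules with consequent 'low': {R2, R4} → strengths 0.06, 0.18
Aggregate via t-conorm [max(a, b)]: 0.18

0.18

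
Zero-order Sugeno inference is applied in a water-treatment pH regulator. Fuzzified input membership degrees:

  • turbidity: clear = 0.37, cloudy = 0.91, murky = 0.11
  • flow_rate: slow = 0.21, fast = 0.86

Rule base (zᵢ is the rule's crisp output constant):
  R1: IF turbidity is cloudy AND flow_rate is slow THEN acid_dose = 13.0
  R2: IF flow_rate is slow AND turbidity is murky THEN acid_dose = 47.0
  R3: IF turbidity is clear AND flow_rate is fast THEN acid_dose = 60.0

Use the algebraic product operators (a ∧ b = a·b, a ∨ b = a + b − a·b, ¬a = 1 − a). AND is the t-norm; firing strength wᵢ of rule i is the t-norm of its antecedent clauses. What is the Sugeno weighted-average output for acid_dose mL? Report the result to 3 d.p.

R1 (z=13.0): cloudy=0.91, slow=0.21; AND[a·b] → w = 0.1911
R2 (z=47.0): slow=0.21, murky=0.11; AND[a·b] → w = 0.0231
R3 (z=60.0): clear=0.37, fast=0.86; AND[a·b] → w = 0.3182
Weighted average = (0.1911·13.0 + 0.0231·47.0 + 0.3182·60.0) / (0.1911 + 0.0231 + 0.3182)
  = 22.6620 / 0.5324 = 42.566

42.566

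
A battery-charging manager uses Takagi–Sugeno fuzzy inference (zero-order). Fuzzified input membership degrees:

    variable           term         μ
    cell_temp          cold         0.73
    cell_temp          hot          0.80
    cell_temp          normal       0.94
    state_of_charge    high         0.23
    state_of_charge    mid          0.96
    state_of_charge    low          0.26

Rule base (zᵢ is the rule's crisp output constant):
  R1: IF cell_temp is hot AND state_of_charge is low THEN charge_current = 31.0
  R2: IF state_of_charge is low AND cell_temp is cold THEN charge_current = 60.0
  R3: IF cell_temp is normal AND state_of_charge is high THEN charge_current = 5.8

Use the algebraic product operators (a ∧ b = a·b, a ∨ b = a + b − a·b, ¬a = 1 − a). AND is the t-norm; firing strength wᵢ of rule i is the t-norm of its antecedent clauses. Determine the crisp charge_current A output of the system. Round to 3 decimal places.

31.091

R1 (z=31.0): hot=0.80, low=0.26; AND[a·b] → w = 0.2080
R2 (z=60.0): low=0.26, cold=0.73; AND[a·b] → w = 0.1898
R3 (z=5.8): normal=0.94, high=0.23; AND[a·b] → w = 0.2162
Weighted average = (0.2080·31.0 + 0.1898·60.0 + 0.2162·5.8) / (0.2080 + 0.1898 + 0.2162)
  = 19.0900 / 0.6140 = 31.091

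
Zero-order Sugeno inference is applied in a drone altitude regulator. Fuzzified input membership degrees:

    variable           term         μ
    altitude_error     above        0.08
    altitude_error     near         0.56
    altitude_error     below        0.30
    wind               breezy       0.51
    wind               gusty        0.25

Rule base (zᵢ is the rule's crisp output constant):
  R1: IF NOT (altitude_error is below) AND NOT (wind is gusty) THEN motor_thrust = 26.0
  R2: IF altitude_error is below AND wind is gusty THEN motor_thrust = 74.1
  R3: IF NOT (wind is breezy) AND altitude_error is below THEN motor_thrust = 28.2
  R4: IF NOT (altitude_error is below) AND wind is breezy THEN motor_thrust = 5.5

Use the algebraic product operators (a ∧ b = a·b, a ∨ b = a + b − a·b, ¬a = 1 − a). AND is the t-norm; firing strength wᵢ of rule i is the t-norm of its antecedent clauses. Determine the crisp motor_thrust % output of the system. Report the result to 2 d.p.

22.93

R1 (z=26.0): ¬below=1−0.30=0.70, ¬gusty=1−0.25=0.75; AND[a·b] → w = 0.5250
R2 (z=74.1): below=0.30, gusty=0.25; AND[a·b] → w = 0.0750
R3 (z=28.2): ¬breezy=1−0.51=0.49, below=0.30; AND[a·b] → w = 0.1470
R4 (z=5.5): ¬below=1−0.30=0.70, breezy=0.51; AND[a·b] → w = 0.3570
Weighted average = (0.5250·26.0 + 0.0750·74.1 + 0.1470·28.2 + 0.3570·5.5) / (0.5250 + 0.0750 + 0.1470 + 0.3570)
  = 25.3164 / 1.1040 = 22.93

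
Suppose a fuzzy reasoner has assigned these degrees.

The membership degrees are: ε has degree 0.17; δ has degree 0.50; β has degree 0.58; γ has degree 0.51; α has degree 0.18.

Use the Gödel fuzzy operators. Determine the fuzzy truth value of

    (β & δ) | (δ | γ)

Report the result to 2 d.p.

β & δ = min(a, b) on (0.58, 0.50) = 0.50
δ | γ = max(a, b) on (0.50, 0.51) = 0.51
(β & δ) | (δ | γ) = max(a, b) on (0.50, 0.51) = 0.51

0.51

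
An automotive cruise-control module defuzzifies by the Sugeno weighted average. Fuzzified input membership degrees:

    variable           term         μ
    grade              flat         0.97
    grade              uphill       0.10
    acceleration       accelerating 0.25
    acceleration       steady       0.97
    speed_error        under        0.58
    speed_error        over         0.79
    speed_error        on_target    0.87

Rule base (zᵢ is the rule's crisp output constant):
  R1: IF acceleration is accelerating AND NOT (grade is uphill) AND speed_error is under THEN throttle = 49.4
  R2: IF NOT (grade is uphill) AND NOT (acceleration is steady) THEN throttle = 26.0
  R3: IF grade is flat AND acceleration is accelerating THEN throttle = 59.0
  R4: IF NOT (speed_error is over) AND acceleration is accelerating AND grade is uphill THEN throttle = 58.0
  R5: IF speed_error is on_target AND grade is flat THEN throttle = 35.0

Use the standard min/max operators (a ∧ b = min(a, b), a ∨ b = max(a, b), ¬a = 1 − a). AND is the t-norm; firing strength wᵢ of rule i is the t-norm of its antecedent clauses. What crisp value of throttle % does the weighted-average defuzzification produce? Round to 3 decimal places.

R1 (z=49.4): accelerating=0.25, ¬uphill=1−0.10=0.90, under=0.58; AND[min(a, b)] → w = 0.25
R2 (z=26.0): ¬uphill=1−0.10=0.90, ¬steady=1−0.97=0.03; AND[min(a, b)] → w = 0.03
R3 (z=59.0): flat=0.97, accelerating=0.25; AND[min(a, b)] → w = 0.25
R4 (z=58.0): ¬over=1−0.79=0.21, accelerating=0.25, uphill=0.10; AND[min(a, b)] → w = 0.10
R5 (z=35.0): on_target=0.87, flat=0.97; AND[min(a, b)] → w = 0.87
Weighted average = (0.25·49.4 + 0.03·26.0 + 0.25·59.0 + 0.10·58.0 + 0.87·35.0) / (0.25 + 0.03 + 0.25 + 0.10 + 0.87)
  = 64.1300 / 1.5000 = 42.753

42.753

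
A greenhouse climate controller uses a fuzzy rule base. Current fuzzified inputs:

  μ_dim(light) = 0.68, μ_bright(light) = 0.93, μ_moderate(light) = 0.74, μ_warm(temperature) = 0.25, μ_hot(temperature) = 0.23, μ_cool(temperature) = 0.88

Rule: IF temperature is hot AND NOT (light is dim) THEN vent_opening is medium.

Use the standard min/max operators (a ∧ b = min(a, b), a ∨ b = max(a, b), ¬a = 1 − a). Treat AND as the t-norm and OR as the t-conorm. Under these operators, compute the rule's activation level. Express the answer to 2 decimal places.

firing strength: hot=0.23, ¬dim=1−0.68=0.32; AND[min(a, b)] → w = 0.23

0.23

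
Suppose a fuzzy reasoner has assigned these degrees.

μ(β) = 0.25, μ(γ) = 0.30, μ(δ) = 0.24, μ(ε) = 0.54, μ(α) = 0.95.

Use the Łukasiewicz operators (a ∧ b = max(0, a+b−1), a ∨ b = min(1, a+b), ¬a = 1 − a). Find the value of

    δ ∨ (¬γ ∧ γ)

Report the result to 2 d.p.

¬γ = 1 − 0.30 = 0.70
¬γ ∧ γ = max(0, a+b−1) on (0.70, 0.30) = 0.00
δ ∨ (¬γ ∧ γ) = min(1, a+b) on (0.24, 0.00) = 0.24

0.24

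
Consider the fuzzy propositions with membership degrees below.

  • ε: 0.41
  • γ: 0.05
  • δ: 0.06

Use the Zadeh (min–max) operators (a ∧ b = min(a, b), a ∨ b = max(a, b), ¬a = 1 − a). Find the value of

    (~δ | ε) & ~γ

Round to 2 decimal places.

~δ = 1 − 0.06 = 0.94
~δ | ε = max(a, b) on (0.94, 0.41) = 0.94
~γ = 1 − 0.05 = 0.95
(~δ | ε) & ~γ = min(a, b) on (0.94, 0.95) = 0.94

0.94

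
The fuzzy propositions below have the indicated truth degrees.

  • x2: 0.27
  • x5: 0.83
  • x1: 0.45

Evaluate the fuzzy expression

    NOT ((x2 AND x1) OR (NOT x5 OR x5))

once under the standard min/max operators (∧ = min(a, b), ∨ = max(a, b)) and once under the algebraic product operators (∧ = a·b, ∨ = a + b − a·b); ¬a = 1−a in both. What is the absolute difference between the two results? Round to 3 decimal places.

Under standard min/max:
  x2 AND x1 = min(a, b) on (0.27, 0.45) = 0.27
  NOT x5 = 1 − 0.83 = 0.17
  NOT x5 OR x5 = max(a, b) on (0.17, 0.83) = 0.83
  (x2 AND x1) OR (NOT x5 OR x5) = max(a, b) on (0.27, 0.83) = 0.83
  NOT ((x2 AND x1) OR (NOT x5 OR x5)) = 1 − 0.83 = 0.17
  → value = 0.1700
Under algebraic product:
  x2 AND x1 = a·b on (0.2700, 0.4500) = 0.1215
  NOT x5 = 1 − 0.8300 = 0.1700
  NOT x5 OR x5 = a + b − a·b on (0.1700, 0.8300) = 0.8589
  (x2 AND x1) OR (NOT x5 OR x5) = a + b − a·b on (0.1215, 0.8589) = 0.8760
  NOT ((x2 AND x1) OR (NOT x5 OR x5)) = 1 − 0.8760 = 0.1240
  → value = 0.1240
|0.1700 − 0.1240| = 0.046

0.046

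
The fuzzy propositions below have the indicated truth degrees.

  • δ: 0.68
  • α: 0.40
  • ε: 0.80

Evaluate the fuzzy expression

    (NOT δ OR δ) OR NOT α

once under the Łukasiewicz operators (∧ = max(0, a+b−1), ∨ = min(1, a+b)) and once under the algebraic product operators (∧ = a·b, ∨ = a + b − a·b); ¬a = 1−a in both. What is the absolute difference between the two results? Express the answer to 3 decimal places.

Under Łukasiewicz:
  NOT δ = 1 − 0.68 = 0.32
  NOT δ OR δ = min(1, a+b) on (0.32, 0.68) = 1.00
  NOT α = 1 − 0.40 = 0.60
  (NOT δ OR δ) OR NOT α = min(1, a+b) on (1.00, 0.60) = 1.00
  → value = 1.0000
Under algebraic product:
  NOT δ = 1 − 0.6800 = 0.3200
  NOT δ OR δ = a + b − a·b on (0.3200, 0.6800) = 0.7824
  NOT α = 1 − 0.4000 = 0.6000
  (NOT δ OR δ) OR NOT α = a + b − a·b on (0.7824, 0.6000) = 0.9130
  → value = 0.9130
|1.0000 − 0.9130| = 0.087

0.087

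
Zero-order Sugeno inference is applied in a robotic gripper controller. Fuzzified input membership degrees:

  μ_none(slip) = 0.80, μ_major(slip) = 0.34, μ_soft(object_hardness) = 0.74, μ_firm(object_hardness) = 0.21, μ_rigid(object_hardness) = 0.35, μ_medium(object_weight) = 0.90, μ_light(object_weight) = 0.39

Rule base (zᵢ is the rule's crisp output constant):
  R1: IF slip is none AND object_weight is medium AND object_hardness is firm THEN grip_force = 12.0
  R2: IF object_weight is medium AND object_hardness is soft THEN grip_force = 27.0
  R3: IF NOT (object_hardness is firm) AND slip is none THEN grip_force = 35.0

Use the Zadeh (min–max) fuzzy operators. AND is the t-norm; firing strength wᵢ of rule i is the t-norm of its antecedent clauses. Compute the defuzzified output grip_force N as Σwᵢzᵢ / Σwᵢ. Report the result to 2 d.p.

R1 (z=12.0): none=0.80, medium=0.90, firm=0.21; AND[min(a, b)] → w = 0.21
R2 (z=27.0): medium=0.90, soft=0.74; AND[min(a, b)] → w = 0.74
R3 (z=35.0): ¬firm=1−0.21=0.79, none=0.80; AND[min(a, b)] → w = 0.79
Weighted average = (0.21·12.0 + 0.74·27.0 + 0.79·35.0) / (0.21 + 0.74 + 0.79)
  = 50.1500 / 1.7400 = 28.82

28.82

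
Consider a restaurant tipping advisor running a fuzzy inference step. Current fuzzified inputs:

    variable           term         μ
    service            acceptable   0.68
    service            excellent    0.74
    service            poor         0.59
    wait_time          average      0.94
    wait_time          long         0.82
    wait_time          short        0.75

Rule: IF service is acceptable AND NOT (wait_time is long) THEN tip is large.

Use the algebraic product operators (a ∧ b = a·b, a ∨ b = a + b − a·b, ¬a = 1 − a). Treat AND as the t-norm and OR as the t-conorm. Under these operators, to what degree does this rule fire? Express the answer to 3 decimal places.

0.122

firing strength: acceptable=0.68, ¬long=1−0.82=0.18; AND[a·b] → w = 0.1224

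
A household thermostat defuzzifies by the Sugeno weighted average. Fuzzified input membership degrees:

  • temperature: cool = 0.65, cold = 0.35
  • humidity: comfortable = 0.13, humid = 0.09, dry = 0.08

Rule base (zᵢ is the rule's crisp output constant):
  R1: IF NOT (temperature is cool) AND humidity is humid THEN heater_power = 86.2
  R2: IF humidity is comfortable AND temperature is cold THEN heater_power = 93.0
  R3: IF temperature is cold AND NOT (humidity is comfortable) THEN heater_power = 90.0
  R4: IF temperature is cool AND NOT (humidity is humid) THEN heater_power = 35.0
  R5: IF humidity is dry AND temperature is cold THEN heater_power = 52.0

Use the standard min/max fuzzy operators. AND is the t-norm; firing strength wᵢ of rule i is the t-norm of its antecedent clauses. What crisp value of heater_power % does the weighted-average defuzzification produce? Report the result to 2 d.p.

60.20

R1 (z=86.2): ¬cool=1−0.65=0.35, humid=0.09; AND[min(a, b)] → w = 0.09
R2 (z=93.0): comfortable=0.13, cold=0.35; AND[min(a, b)] → w = 0.13
R3 (z=90.0): cold=0.35, ¬comfortable=1−0.13=0.87; AND[min(a, b)] → w = 0.35
R4 (z=35.0): cool=0.65, ¬humid=1−0.09=0.91; AND[min(a, b)] → w = 0.65
R5 (z=52.0): dry=0.08, cold=0.35; AND[min(a, b)] → w = 0.08
Weighted average = (0.09·86.2 + 0.13·93.0 + 0.35·90.0 + 0.65·35.0 + 0.08·52.0) / (0.09 + 0.13 + 0.35 + 0.65 + 0.08)
  = 78.2580 / 1.3000 = 60.20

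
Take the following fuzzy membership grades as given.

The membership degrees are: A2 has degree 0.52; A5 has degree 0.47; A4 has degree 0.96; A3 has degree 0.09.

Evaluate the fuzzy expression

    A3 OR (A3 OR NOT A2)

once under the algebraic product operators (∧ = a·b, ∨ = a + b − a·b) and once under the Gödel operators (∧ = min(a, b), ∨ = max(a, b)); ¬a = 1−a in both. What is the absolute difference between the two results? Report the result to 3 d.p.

0.089

Under algebraic product:
  NOT A2 = 1 − 0.5200 = 0.4800
  A3 OR NOT A2 = a + b − a·b on (0.0900, 0.4800) = 0.5268
  A3 OR (A3 OR NOT A2) = a + b − a·b on (0.0900, 0.5268) = 0.5694
  → value = 0.5694
Under Gödel:
  NOT A2 = 1 − 0.52 = 0.48
  A3 OR NOT A2 = max(a, b) on (0.09, 0.48) = 0.48
  A3 OR (A3 OR NOT A2) = max(a, b) on (0.09, 0.48) = 0.48
  → value = 0.4800
|0.5694 − 0.4800| = 0.089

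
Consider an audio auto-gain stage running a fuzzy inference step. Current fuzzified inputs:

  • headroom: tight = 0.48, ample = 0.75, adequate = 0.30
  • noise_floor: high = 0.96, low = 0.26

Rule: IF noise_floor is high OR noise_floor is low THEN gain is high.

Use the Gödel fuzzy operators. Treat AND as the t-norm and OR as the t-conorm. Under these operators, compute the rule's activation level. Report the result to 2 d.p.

firing strength: high=0.96, low=0.26; OR[max(a, b)] → w = 0.96

0.96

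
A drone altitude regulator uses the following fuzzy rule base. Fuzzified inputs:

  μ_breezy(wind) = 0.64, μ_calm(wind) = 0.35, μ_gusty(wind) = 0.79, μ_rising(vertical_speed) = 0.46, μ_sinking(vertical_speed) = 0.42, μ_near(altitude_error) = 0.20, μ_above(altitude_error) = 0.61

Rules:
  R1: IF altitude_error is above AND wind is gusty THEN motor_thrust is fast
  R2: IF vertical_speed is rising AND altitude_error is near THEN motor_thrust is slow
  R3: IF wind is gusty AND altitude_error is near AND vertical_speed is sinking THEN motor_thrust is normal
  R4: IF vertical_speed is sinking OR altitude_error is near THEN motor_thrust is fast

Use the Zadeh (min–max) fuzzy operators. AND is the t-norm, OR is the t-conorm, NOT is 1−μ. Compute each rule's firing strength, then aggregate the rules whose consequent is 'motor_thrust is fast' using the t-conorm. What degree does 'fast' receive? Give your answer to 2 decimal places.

0.61

R1: above=0.61, gusty=0.79; AND[min(a, b)] → w = 0.61
R2: rising=0.46, near=0.20; AND[min(a, b)] → w = 0.20
R3: gusty=0.79, near=0.20, sinking=0.42; AND[min(a, b)] → w = 0.20
R4: sinking=0.42, near=0.20; OR[max(a, b)] → w = 0.42
Rules with consequent 'fast': {R1, R4} → strengths 0.61, 0.42
Aggregate via t-conorm [max(a, b)]: 0.61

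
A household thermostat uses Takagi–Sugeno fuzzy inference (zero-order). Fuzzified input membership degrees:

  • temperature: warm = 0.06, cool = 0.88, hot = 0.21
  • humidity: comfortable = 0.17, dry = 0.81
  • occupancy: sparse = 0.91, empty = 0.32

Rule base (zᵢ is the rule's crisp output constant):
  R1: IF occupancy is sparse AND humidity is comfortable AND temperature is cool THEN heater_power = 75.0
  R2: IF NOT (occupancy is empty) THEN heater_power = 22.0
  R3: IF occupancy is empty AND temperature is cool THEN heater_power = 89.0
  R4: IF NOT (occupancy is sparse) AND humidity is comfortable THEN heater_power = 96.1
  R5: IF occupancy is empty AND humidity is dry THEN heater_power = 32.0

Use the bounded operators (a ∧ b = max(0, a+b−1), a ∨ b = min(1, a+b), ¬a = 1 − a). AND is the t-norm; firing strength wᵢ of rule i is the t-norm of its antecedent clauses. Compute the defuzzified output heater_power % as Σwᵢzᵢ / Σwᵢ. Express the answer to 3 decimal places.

36.554

R1 (z=75.0): sparse=0.91, comfortable=0.17, cool=0.88; AND[max(0, a+b−1)] → w = 0.00
R2 (z=22.0): ¬empty=1−0.32=0.68 → w = 0.68
R3 (z=89.0): empty=0.32, cool=0.88; AND[max(0, a+b−1)] → w = 0.20
R4 (z=96.1): ¬sparse=1−0.91=0.09, comfortable=0.17; AND[max(0, a+b−1)] → w = 0.00
R5 (z=32.0): empty=0.32, dry=0.81; AND[max(0, a+b−1)] → w = 0.13
Weighted average = (0.00·75.0 + 0.68·22.0 + 0.20·89.0 + 0.00·96.1 + 0.13·32.0) / (0.00 + 0.68 + 0.20 + 0.00 + 0.13)
  = 36.9200 / 1.0100 = 36.554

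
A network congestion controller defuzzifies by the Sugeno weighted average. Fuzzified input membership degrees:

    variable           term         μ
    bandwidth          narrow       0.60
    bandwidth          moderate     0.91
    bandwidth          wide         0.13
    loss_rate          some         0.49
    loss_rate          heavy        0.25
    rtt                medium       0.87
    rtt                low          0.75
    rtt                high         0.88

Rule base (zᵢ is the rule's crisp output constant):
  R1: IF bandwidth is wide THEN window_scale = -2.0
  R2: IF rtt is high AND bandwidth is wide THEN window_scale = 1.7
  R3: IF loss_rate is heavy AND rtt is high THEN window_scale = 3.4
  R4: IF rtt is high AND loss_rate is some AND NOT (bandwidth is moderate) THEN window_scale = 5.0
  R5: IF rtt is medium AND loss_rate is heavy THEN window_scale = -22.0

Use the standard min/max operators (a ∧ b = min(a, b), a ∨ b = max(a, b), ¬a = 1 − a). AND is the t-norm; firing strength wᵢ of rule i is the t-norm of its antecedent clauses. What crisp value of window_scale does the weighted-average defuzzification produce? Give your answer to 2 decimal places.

-4.99

R1 (z=-2.0): wide=0.13 → w = 0.13
R2 (z=1.7): high=0.88, wide=0.13; AND[min(a, b)] → w = 0.13
R3 (z=3.4): heavy=0.25, high=0.88; AND[min(a, b)] → w = 0.25
R4 (z=5.0): high=0.88, some=0.49, ¬moderate=1−0.91=0.09; AND[min(a, b)] → w = 0.09
R5 (z=-22.0): medium=0.87, heavy=0.25; AND[min(a, b)] → w = 0.25
Weighted average = (0.13·-2.0 + 0.13·1.7 + 0.25·3.4 + 0.09·5.0 + 0.25·-22.0) / (0.13 + 0.13 + 0.25 + 0.09 + 0.25)
  = -4.2390 / 0.8500 = -4.99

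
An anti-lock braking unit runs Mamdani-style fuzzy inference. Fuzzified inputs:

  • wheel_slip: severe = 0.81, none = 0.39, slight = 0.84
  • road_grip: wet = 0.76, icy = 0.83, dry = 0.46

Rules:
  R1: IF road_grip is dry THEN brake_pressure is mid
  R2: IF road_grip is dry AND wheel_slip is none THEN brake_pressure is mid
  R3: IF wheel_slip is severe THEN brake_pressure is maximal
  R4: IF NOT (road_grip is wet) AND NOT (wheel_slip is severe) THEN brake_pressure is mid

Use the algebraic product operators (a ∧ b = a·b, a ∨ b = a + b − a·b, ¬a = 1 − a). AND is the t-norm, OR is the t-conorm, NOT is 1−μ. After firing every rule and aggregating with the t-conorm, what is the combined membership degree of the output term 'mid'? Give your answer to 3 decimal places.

0.577

R1: dry=0.46 → w = 0.4600
R2: dry=0.46, none=0.39; AND[a·b] → w = 0.1794
R3: severe=0.81 → w = 0.8100
R4: ¬wet=1−0.76=0.24, ¬severe=1−0.81=0.19; AND[a·b] → w = 0.0456
Rules with consequent 'mid': {R1, R2, R4} → strengths 0.4600, 0.1794, 0.0456
Aggregate via t-conorm [a + b − a·b]: 0.5771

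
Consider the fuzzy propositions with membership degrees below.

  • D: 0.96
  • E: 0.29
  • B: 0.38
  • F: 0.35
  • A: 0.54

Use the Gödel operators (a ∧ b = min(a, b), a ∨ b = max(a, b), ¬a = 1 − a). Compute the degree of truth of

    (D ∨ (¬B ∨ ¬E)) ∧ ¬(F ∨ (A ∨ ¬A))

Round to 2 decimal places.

¬B = 1 − 0.38 = 0.62
¬E = 1 − 0.29 = 0.71
¬B ∨ ¬E = max(a, b) on (0.62, 0.71) = 0.71
D ∨ (¬B ∨ ¬E) = max(a, b) on (0.96, 0.71) = 0.96
¬A = 1 − 0.54 = 0.46
A ∨ ¬A = max(a, b) on (0.54, 0.46) = 0.54
F ∨ (A ∨ ¬A) = max(a, b) on (0.35, 0.54) = 0.54
¬(F ∨ (A ∨ ¬A)) = 1 − 0.54 = 0.46
(D ∨ (¬B ∨ ¬E)) ∧ ¬(F ∨ (A ∨ ¬A)) = min(a, b) on (0.96, 0.46) = 0.46

0.46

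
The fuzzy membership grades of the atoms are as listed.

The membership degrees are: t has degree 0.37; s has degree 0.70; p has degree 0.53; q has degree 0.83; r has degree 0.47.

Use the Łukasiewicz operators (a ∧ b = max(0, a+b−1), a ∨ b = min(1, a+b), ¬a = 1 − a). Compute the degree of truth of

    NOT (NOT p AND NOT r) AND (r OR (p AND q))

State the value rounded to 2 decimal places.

0.83

NOT p = 1 − 0.53 = 0.47
NOT r = 1 − 0.47 = 0.53
NOT p AND NOT r = max(0, a+b−1) on (0.47, 0.53) = 0.00
NOT (NOT p AND NOT r) = 1 − 0.00 = 1.00
p AND q = max(0, a+b−1) on (0.53, 0.83) = 0.36
r OR (p AND q) = min(1, a+b) on (0.47, 0.36) = 0.83
NOT (NOT p AND NOT r) AND (r OR (p AND q)) = max(0, a+b−1) on (1.00, 0.83) = 0.83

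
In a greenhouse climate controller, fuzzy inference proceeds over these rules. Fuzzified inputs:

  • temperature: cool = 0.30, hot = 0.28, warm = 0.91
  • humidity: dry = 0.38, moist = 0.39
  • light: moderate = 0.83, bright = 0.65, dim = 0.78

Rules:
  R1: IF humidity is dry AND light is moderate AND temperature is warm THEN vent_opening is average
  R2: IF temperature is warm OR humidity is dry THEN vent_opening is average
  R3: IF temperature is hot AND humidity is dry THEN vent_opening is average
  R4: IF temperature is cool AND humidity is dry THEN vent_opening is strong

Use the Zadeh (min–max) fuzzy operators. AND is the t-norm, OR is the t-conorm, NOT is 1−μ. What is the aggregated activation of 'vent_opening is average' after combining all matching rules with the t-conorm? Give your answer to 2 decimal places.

R1: dry=0.38, moderate=0.83, warm=0.91; AND[min(a, b)] → w = 0.38
R2: warm=0.91, dry=0.38; OR[max(a, b)] → w = 0.91
R3: hot=0.28, dry=0.38; AND[min(a, b)] → w = 0.28
R4: cool=0.30, dry=0.38; AND[min(a, b)] → w = 0.30
Rules with consequent 'average': {R1, R2, R3} → strengths 0.38, 0.91, 0.28
Aggregate via t-conorm [max(a, b)]: 0.91

0.91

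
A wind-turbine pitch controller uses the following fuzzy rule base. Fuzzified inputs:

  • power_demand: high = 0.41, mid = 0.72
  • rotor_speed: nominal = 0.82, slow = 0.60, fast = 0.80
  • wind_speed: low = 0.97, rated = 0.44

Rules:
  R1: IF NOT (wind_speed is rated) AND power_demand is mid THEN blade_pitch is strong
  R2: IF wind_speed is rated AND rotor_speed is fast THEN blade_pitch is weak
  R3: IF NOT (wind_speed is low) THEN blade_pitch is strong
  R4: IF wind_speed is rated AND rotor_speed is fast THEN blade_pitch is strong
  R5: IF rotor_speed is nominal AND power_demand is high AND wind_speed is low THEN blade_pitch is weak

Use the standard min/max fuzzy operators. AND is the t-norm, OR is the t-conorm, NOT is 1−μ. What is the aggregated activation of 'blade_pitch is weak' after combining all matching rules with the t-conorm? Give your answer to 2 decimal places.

R1: ¬rated=1−0.44=0.56, mid=0.72; AND[min(a, b)] → w = 0.56
R2: rated=0.44, fast=0.80; AND[min(a, b)] → w = 0.44
R3: ¬low=1−0.97=0.03 → w = 0.03
R4: rated=0.44, fast=0.80; AND[min(a, b)] → w = 0.44
R5: nominal=0.82, high=0.41, low=0.97; AND[min(a, b)] → w = 0.41
Rules with consequent 'weak': {R2, R5} → strengths 0.44, 0.41
Aggregate via t-conorm [max(a, b)]: 0.44

0.44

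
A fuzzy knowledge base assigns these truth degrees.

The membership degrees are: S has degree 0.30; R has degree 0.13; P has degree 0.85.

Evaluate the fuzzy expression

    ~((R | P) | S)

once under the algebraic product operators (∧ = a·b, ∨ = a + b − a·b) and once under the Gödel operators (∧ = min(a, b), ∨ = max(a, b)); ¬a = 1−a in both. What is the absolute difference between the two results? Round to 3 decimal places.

Under algebraic product:
  R | P = a + b − a·b on (0.1300, 0.8500) = 0.8695
  (R | P) | S = a + b − a·b on (0.8695, 0.3000) = 0.9086
  ~((R | P) | S) = 1 − 0.9086 = 0.0914
  → value = 0.0914
Under Gödel:
  R | P = max(a, b) on (0.13, 0.85) = 0.85
  (R | P) | S = max(a, b) on (0.85, 0.30) = 0.85
  ~((R | P) | S) = 1 − 0.85 = 0.15
  → value = 0.1500
|0.0914 − 0.1500| = 0.059

0.059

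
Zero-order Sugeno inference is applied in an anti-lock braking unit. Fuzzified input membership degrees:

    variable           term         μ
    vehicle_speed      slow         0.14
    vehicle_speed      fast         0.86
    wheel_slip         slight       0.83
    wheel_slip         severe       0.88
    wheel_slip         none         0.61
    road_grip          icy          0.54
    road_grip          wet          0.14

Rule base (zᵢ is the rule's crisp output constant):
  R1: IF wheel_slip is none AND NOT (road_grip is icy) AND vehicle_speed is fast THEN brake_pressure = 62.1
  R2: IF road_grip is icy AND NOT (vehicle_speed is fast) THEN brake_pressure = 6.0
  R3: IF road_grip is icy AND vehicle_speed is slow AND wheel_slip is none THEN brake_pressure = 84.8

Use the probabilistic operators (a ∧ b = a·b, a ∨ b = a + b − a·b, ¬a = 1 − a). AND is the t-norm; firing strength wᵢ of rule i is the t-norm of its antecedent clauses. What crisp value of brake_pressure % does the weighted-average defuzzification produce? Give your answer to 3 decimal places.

R1 (z=62.1): none=0.61, ¬icy=1−0.54=0.46, fast=0.86; AND[a·b] → w = 0.2413
R2 (z=6.0): icy=0.54, ¬fast=1−0.86=0.14; AND[a·b] → w = 0.0756
R3 (z=84.8): icy=0.54, slow=0.14, none=0.61; AND[a·b] → w = 0.0461
Weighted average = (0.2413·62.1 + 0.0756·6.0 + 0.0461·84.8) / (0.2413 + 0.0756 + 0.0461)
  = 19.3500 / 0.3630 = 53.301

53.301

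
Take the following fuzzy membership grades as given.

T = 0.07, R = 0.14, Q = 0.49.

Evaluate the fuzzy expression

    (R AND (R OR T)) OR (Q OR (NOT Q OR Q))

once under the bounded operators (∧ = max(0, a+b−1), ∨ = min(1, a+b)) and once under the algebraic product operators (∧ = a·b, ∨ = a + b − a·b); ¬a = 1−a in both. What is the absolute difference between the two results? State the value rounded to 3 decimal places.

Under bounded:
  R OR T = min(1, a+b) on (0.14, 0.07) = 0.21
  R AND (R OR T) = max(0, a+b−1) on (0.14, 0.21) = 0.00
  NOT Q = 1 − 0.49 = 0.51
  NOT Q OR Q = min(1, a+b) on (0.51, 0.49) = 1.00
  Q OR (NOT Q OR Q) = min(1, a+b) on (0.49, 1.00) = 1.00
  (R AND (R OR T)) OR (Q OR (NOT Q OR Q)) = min(1, a+b) on (0.00, 1.00) = 1.00
  → value = 1.0000
Under algebraic product:
  R OR T = a + b − a·b on (0.1400, 0.0700) = 0.2002
  R AND (R OR T) = a·b on (0.1400, 0.2002) = 0.0280
  NOT Q = 1 − 0.4900 = 0.5100
  NOT Q OR Q = a + b − a·b on (0.5100, 0.4900) = 0.7501
  Q OR (NOT Q OR Q) = a + b − a·b on (0.4900, 0.7501) = 0.8726
  (R AND (R OR T)) OR (Q OR (NOT Q OR Q)) = a + b − a·b on (0.0280, 0.8726) = 0.8761
  → value = 0.8761
|1.0000 − 0.8761| = 0.124

0.124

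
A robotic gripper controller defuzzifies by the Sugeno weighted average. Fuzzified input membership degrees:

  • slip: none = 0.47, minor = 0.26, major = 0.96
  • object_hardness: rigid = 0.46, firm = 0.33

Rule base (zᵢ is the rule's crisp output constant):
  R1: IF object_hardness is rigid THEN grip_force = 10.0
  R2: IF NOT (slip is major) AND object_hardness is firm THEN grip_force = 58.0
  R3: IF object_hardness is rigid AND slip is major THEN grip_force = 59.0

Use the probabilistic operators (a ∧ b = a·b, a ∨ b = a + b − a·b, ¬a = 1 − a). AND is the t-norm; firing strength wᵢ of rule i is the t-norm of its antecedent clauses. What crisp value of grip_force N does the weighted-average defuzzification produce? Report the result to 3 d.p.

R1 (z=10.0): rigid=0.46 → w = 0.4600
R2 (z=58.0): ¬major=1−0.96=0.04, firm=0.33; AND[a·b] → w = 0.0132
R3 (z=59.0): rigid=0.46, major=0.96; AND[a·b] → w = 0.4416
Weighted average = (0.4600·10.0 + 0.0132·58.0 + 0.4416·59.0) / (0.4600 + 0.0132 + 0.4416)
  = 31.4200 / 0.9148 = 34.346

34.346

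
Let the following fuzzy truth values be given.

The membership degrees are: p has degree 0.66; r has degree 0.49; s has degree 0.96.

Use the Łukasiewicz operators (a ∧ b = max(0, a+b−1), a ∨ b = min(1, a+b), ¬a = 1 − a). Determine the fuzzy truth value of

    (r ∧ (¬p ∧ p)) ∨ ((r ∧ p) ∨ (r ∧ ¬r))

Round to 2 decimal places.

0.15

¬p = 1 − 0.66 = 0.34
¬p ∧ p = max(0, a+b−1) on (0.34, 0.66) = 0.00
r ∧ (¬p ∧ p) = max(0, a+b−1) on (0.49, 0.00) = 0.00
r ∧ p = max(0, a+b−1) on (0.49, 0.66) = 0.15
¬r = 1 − 0.49 = 0.51
r ∧ ¬r = max(0, a+b−1) on (0.49, 0.51) = 0.00
(r ∧ p) ∨ (r ∧ ¬r) = min(1, a+b) on (0.15, 0.00) = 0.15
(r ∧ (¬p ∧ p)) ∨ ((r ∧ p) ∨ (r ∧ ¬r)) = min(1, a+b) on (0.00, 0.15) = 0.15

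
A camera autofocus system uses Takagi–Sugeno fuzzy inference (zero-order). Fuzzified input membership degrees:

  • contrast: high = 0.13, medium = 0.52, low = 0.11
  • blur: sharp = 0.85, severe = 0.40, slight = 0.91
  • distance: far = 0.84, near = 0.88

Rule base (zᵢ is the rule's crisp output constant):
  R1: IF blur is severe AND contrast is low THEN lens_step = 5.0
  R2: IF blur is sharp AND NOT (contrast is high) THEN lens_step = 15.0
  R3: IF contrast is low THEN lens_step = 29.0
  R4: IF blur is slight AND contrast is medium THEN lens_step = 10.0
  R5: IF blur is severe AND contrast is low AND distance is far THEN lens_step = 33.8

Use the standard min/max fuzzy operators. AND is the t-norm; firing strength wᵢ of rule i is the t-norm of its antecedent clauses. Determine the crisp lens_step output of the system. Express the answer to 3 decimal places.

R1 (z=5.0): severe=0.40, low=0.11; AND[min(a, b)] → w = 0.11
R2 (z=15.0): sharp=0.85, ¬high=1−0.13=0.87; AND[min(a, b)] → w = 0.85
R3 (z=29.0): low=0.11 → w = 0.11
R4 (z=10.0): slight=0.91, medium=0.52; AND[min(a, b)] → w = 0.52
R5 (z=33.8): severe=0.40, low=0.11, far=0.84; AND[min(a, b)] → w = 0.11
Weighted average = (0.11·5.0 + 0.85·15.0 + 0.11·29.0 + 0.52·10.0 + 0.11·33.8) / (0.11 + 0.85 + 0.11 + 0.52 + 0.11)
  = 25.4080 / 1.7000 = 14.946

14.946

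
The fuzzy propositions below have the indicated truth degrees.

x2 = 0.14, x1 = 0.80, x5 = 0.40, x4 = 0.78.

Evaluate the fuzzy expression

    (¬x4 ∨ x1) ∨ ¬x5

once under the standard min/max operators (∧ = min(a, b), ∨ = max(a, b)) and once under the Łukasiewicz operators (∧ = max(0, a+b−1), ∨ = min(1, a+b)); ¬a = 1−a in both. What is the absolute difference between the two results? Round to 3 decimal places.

0.200

Under standard min/max:
  ¬x4 = 1 − 0.78 = 0.22
  ¬x4 ∨ x1 = max(a, b) on (0.22, 0.80) = 0.80
  ¬x5 = 1 − 0.40 = 0.60
  (¬x4 ∨ x1) ∨ ¬x5 = max(a, b) on (0.80, 0.60) = 0.80
  → value = 0.8000
Under Łukasiewicz:
  ¬x4 = 1 − 0.78 = 0.22
  ¬x4 ∨ x1 = min(1, a+b) on (0.22, 0.80) = 1.00
  ¬x5 = 1 − 0.40 = 0.60
  (¬x4 ∨ x1) ∨ ¬x5 = min(1, a+b) on (1.00, 0.60) = 1.00
  → value = 1.0000
|0.8000 − 1.0000| = 0.200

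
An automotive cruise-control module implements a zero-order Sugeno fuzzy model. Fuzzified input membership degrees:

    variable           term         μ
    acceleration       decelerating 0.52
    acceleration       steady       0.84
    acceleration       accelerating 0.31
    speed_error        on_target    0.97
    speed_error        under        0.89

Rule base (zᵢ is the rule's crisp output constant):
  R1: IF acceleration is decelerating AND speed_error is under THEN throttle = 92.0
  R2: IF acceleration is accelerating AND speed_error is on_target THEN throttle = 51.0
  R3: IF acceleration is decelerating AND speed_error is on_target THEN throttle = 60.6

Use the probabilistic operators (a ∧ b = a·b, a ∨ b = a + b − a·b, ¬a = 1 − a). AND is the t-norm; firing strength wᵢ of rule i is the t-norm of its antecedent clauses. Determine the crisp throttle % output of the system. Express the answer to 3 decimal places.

R1 (z=92.0): decelerating=0.52, under=0.89; AND[a·b] → w = 0.4628
R2 (z=51.0): accelerating=0.31, on_target=0.97; AND[a·b] → w = 0.3007
R3 (z=60.6): decelerating=0.52, on_target=0.97; AND[a·b] → w = 0.5044
Weighted average = (0.4628·92.0 + 0.3007·51.0 + 0.5044·60.6) / (0.4628 + 0.3007 + 0.5044)
  = 88.4799 / 1.2679 = 69.785

69.785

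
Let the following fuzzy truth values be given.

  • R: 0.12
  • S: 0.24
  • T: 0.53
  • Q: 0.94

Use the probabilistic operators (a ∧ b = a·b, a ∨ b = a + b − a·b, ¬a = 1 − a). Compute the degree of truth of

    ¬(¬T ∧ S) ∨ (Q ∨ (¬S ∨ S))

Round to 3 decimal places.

0.999

¬T = 1 − 0.5300 = 0.4700
¬T ∧ S = a·b on (0.4700, 0.2400) = 0.1128
¬(¬T ∧ S) = 1 − 0.1128 = 0.8872
¬S = 1 − 0.2400 = 0.7600
¬S ∨ S = a + b − a·b on (0.7600, 0.2400) = 0.8176
Q ∨ (¬S ∨ S) = a + b − a·b on (0.9400, 0.8176) = 0.9891
¬(¬T ∧ S) ∨ (Q ∨ (¬S ∨ S)) = a + b − a·b on (0.8872, 0.9891) = 0.9988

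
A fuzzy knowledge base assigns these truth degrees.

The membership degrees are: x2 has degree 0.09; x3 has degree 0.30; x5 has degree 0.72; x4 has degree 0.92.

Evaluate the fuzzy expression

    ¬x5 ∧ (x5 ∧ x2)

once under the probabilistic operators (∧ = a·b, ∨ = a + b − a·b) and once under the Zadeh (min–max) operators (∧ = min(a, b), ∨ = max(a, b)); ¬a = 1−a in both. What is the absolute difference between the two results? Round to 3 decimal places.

Under probabilistic:
  ¬x5 = 1 − 0.7200 = 0.2800
  x5 ∧ x2 = a·b on (0.7200, 0.0900) = 0.0648
  ¬x5 ∧ (x5 ∧ x2) = a·b on (0.2800, 0.0648) = 0.0181
  → value = 0.0181
Under Zadeh (min–max):
  ¬x5 = 1 − 0.72 = 0.28
  x5 ∧ x2 = min(a, b) on (0.72, 0.09) = 0.09
  ¬x5 ∧ (x5 ∧ x2) = min(a, b) on (0.28, 0.09) = 0.09
  → value = 0.0900
|0.0181 − 0.0900| = 0.072

0.072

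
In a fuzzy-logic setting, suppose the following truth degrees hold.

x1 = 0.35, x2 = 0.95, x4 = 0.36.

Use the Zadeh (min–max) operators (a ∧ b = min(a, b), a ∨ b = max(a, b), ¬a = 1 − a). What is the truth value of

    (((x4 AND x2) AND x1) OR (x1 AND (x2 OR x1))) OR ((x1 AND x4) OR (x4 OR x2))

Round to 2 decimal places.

x4 AND x2 = min(a, b) on (0.36, 0.95) = 0.36
(x4 AND x2) AND x1 = min(a, b) on (0.36, 0.35) = 0.35
x2 OR x1 = max(a, b) on (0.95, 0.35) = 0.95
x1 AND (x2 OR x1) = min(a, b) on (0.35, 0.95) = 0.35
((x4 AND x2) AND x1) OR (x1 AND (x2 OR x1)) = max(a, b) on (0.35, 0.35) = 0.35
x1 AND x4 = min(a, b) on (0.35, 0.36) = 0.35
x4 OR x2 = max(a, b) on (0.36, 0.95) = 0.95
(x1 AND x4) OR (x4 OR x2) = max(a, b) on (0.35, 0.95) = 0.95
(((x4 AND x2) AND x1) OR (x1 AND (x2 OR x1))) OR ((x1 AND x4) OR (x4 OR x2)) = max(a, b) on (0.35, 0.95) = 0.95

0.95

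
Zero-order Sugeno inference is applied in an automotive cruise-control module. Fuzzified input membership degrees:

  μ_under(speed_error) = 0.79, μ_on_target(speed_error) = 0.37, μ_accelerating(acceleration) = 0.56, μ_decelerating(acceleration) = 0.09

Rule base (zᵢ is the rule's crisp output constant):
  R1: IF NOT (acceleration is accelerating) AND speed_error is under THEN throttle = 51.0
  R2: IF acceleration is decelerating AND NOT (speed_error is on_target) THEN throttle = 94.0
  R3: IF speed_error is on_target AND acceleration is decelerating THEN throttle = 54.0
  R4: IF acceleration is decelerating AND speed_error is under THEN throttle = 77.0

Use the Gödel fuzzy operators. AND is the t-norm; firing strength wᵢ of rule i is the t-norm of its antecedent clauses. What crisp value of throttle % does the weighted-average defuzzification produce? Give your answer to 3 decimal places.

R1 (z=51.0): ¬accelerating=1−0.56=0.44, under=0.79; AND[min(a, b)] → w = 0.44
R2 (z=94.0): decelerating=0.09, ¬on_target=1−0.37=0.63; AND[min(a, b)] → w = 0.09
R3 (z=54.0): on_target=0.37, decelerating=0.09; AND[min(a, b)] → w = 0.09
R4 (z=77.0): decelerating=0.09, under=0.79; AND[min(a, b)] → w = 0.09
Weighted average = (0.44·51.0 + 0.09·94.0 + 0.09·54.0 + 0.09·77.0) / (0.44 + 0.09 + 0.09 + 0.09)
  = 42.6900 / 0.7100 = 60.127

60.127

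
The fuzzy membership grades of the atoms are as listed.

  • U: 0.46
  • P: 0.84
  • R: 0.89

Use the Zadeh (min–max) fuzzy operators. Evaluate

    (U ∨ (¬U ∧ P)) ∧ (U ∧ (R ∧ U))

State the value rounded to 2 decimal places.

0.46

¬U = 1 − 0.46 = 0.54
¬U ∧ P = min(a, b) on (0.54, 0.84) = 0.54
U ∨ (¬U ∧ P) = max(a, b) on (0.46, 0.54) = 0.54
R ∧ U = min(a, b) on (0.89, 0.46) = 0.46
U ∧ (R ∧ U) = min(a, b) on (0.46, 0.46) = 0.46
(U ∨ (¬U ∧ P)) ∧ (U ∧ (R ∧ U)) = min(a, b) on (0.54, 0.46) = 0.46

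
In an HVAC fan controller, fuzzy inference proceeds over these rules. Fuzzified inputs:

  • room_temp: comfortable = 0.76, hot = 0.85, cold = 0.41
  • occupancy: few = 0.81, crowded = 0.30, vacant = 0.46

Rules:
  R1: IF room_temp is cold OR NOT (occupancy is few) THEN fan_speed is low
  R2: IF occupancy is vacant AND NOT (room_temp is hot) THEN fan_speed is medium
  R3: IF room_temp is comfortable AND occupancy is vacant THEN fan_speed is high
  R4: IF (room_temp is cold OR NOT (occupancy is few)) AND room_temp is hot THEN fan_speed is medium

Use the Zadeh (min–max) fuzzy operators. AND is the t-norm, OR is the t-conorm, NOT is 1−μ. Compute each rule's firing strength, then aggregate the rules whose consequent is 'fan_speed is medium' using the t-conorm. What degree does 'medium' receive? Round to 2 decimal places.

0.41

R1: cold=0.41, ¬few=1−0.81=0.19; OR[max(a, b)] → w = 0.41
R2: vacant=0.46, ¬hot=1−0.85=0.15; AND[min(a, b)] → w = 0.15
R3: comfortable=0.76, vacant=0.46; AND[min(a, b)] → w = 0.46
R4: (cold=0.41 OR ¬few=1−0.81=0.19) = 0.41; AND[min(a, b)] with hot=0.85 → w = 0.41
Rules with consequent 'medium': {R2, R4} → strengths 0.15, 0.41
Aggregate via t-conorm [max(a, b)]: 0.41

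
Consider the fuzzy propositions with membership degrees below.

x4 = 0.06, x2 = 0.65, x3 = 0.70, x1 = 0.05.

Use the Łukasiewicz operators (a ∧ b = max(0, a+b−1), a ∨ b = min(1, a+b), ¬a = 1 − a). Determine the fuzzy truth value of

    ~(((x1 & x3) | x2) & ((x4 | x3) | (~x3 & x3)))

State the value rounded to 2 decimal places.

0.59

x1 & x3 = max(0, a+b−1) on (0.05, 0.70) = 0.00
(x1 & x3) | x2 = min(1, a+b) on (0.00, 0.65) = 0.65
x4 | x3 = min(1, a+b) on (0.06, 0.70) = 0.76
~x3 = 1 − 0.70 = 0.30
~x3 & x3 = max(0, a+b−1) on (0.30, 0.70) = 0.00
(x4 | x3) | (~x3 & x3) = min(1, a+b) on (0.76, 0.00) = 0.76
((x1 & x3) | x2) & ((x4 | x3) | (~x3 & x3)) = max(0, a+b−1) on (0.65, 0.76) = 0.41
~(((x1 & x3) | x2) & ((x4 | x3) | (~x3 & x3))) = 1 − 0.41 = 0.59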